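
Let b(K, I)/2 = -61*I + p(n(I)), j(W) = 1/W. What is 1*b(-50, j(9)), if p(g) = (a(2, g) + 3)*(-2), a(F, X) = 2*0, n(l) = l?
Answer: -230/9 ≈ -25.556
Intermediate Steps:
a(F, X) = 0
p(g) = -6 (p(g) = (0 + 3)*(-2) = 3*(-2) = -6)
j(W) = 1/W
b(K, I) = -12 - 122*I (b(K, I) = 2*(-61*I - 6) = 2*(-6 - 61*I) = -12 - 122*I)
1*b(-50, j(9)) = 1*(-12 - 122/9) = 1*(-230/9) = -230/9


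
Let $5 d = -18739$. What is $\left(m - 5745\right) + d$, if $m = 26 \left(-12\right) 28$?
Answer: $- \frac{91144}{5} \approx -18229.0$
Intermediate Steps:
$d = - \frac{18739}{5}$ ($d = \frac{1}{5} \left(-18739\right) = - \frac{18739}{5} \approx -3747.8$)
$m = -8736$ ($m = \left(-312\right) 28 = -8736$)
$\left(m - 5745\right) + d = \left(-8736 - 5745\right) - \frac{18739}{5} = -14481 - \frac{18739}{5} = - \frac{91144}{5}$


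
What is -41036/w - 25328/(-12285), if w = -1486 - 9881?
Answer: 9778156/1723995 ≈ 5.6718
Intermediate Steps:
w = -11367
-41036/w - 25328/(-12285) = -41036/(-11367) - 25328/(-12285) = -41036*(-1/11367) - 25328*(-1/12285) = 41036/11367 + 25328/12285 = 9778156/1723995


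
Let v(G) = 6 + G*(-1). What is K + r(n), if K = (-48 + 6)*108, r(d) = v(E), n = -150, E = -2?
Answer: -4528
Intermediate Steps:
v(G) = 6 - G
r(d) = 8 (r(d) = 6 - 1*(-2) = 6 + 2 = 8)
K = -4536 (K = -42*108 = -4536)
K + r(n) = -4536 + 8 = -4528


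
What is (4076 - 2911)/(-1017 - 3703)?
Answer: -233/944 ≈ -0.24682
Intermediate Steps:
(4076 - 2911)/(-1017 - 3703) = 1165/(-4720) = 1165*(-1/4720) = -233/944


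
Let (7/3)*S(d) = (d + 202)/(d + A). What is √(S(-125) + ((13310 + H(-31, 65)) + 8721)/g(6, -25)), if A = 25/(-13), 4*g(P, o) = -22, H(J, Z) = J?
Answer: 11*I*√3306/10 ≈ 63.248*I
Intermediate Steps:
g(P, o) = -11/2 (g(P, o) = (¼)*(-22) = -11/2)
A = -25/13 (A = 25*(-1/13) = -25/13 ≈ -1.9231)
S(d) = 3*(202 + d)/(7*(-25/13 + d)) (S(d) = 3*((d + 202)/(d - 25/13))/7 = 3*((202 + d)/(-25/13 + d))/7 = 3*(202 + d)/(7*(-25/13 + d)))
√(S(-125) + ((13310 + H(-31, 65)) + 8721)/g(6, -25)) = √(39*(202 - 125)/(7*(-25 + 13*(-125))) + ((13310 - 31) + 8721)/(-11/2)) = √((39/7)*77/(-25 - 1625) + (13279 + 8721)*(-2/11)) = √((39/7)*77/(-1650) + 22000*(-2/11)) = √((39/7)*(-1/1650)*77 - 4000) = √(-13/50 - 4000) = √(-200013/50) = 11*I*√3306/10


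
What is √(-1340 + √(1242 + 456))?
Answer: √(-1340 + √1698) ≈ 36.039*I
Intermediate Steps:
√(-1340 + √(1242 + 456)) = √(-1340 + √1698)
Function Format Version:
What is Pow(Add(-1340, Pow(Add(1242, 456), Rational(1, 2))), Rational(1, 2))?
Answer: Pow(Add(-1340, Pow(1698, Rational(1, 2))), Rational(1, 2)) ≈ Mul(36.039, I)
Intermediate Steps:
Pow(Add(-1340, Pow(Add(1242, 456), Rational(1, 2))), Rational(1, 2)) = Pow(Add(-1340, Pow(1698, Rational(1, 2))), Rational(1, 2))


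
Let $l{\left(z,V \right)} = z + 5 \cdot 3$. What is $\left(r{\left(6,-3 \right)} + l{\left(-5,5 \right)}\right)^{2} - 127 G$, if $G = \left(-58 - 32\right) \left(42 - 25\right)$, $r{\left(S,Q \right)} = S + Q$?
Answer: $194479$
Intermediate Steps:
$r{\left(S,Q \right)} = Q + S$
$l{\left(z,V \right)} = 15 + z$ ($l{\left(z,V \right)} = z + 15 = 15 + z$)
$G = -1530$ ($G = \left(-90\right) 17 = -1530$)
$\left(r{\left(6,-3 \right)} + l{\left(-5,5 \right)}\right)^{2} - 127 G = \left(\left(-3 + 6\right) + \left(15 - 5\right)\right)^{2} - -194310 = \left(3 + 10\right)^{2} + 194310 = 13^{2} + 194310 = 169 + 194310 = 194479$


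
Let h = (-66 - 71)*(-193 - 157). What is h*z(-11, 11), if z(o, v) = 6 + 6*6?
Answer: 2013900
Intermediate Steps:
z(o, v) = 42 (z(o, v) = 6 + 36 = 42)
h = 47950 (h = -137*(-350) = 47950)
h*z(-11, 11) = 47950*42 = 2013900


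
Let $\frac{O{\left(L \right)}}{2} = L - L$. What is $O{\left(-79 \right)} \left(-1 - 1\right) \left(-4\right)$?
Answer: $0$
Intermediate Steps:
$O{\left(L \right)} = 0$ ($O{\left(L \right)} = 2 \left(L - L\right) = 2 \cdot 0 = 0$)
$O{\left(-79 \right)} \left(-1 - 1\right) \left(-4\right) = 0 \left(-1 - 1\right) \left(-4\right) = 0 \left(\left(-2\right) \left(-4\right)\right) = 0 \cdot 8 = 0$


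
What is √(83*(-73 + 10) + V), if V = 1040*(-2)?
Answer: I*√7309 ≈ 85.493*I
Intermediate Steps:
V = -2080
√(83*(-73 + 10) + V) = √(83*(-73 + 10) - 2080) = √(83*(-63) - 2080) = √(-5229 - 2080) = √(-7309) = I*√7309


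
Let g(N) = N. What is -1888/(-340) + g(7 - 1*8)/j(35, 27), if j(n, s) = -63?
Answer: 29821/5355 ≈ 5.5688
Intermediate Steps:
-1888/(-340) + g(7 - 1*8)/j(35, 27) = -1888/(-340) + (7 - 1*8)/(-63) = -1888*(-1/340) + (7 - 8)*(-1/63) = 472/85 - 1*(-1/63) = 472/85 + 1/63 = 29821/5355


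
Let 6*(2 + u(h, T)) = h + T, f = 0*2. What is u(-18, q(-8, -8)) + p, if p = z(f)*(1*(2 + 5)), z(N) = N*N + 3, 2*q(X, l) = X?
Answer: 46/3 ≈ 15.333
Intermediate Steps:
q(X, l) = X/2
f = 0
z(N) = 3 + N**2 (z(N) = N**2 + 3 = 3 + N**2)
p = 21 (p = (3 + 0**2)*(1*(2 + 5)) = (3 + 0)*(1*7) = 3*7 = 21)
u(h, T) = -2 + T/6 + h/6 (u(h, T) = -2 + (h + T)/6 = -2 + (T + h)/6 = -2 + (T/6 + h/6) = -2 + T/6 + h/6)
u(-18, q(-8, -8)) + p = (-2 + ((1/2)*(-8))/6 + (1/6)*(-18)) + 21 = (-2 + (1/6)*(-4) - 3) + 21 = (-2 - 2/3 - 3) + 21 = -17/3 + 21 = 46/3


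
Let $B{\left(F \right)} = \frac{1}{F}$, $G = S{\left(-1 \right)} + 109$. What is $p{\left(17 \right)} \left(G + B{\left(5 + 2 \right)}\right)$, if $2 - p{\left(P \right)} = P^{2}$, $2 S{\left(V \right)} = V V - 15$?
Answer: $-29315$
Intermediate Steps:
$S{\left(V \right)} = - \frac{15}{2} + \frac{V^{2}}{2}$ ($S{\left(V \right)} = \frac{V V - 15}{2} = \frac{V^{2} - 15}{2} = \frac{-15 + V^{2}}{2} = - \frac{15}{2} + \frac{V^{2}}{2}$)
$p{\left(P \right)} = 2 - P^{2}$
$G = 102$ ($G = \left(- \frac{15}{2} + \frac{\left(-1\right)^{2}}{2}\right) + 109 = \left(- \frac{15}{2} + \frac{1}{2} \cdot 1\right) + 109 = \left(- \frac{15}{2} + \frac{1}{2}\right) + 109 = -7 + 109 = 102$)
$p{\left(17 \right)} \left(G + B{\left(5 + 2 \right)}\right) = \left(2 - 17^{2}\right) \left(102 + \frac{1}{5 + 2}\right) = \left(2 - 289\right) \left(102 + \frac{1}{7}\right) = \left(-287\right) \frac{715}{7} = -29315$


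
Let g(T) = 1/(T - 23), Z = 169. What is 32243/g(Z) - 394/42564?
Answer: 100184546599/21282 ≈ 4.7075e+6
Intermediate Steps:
g(T) = 1/(-23 + T)
32243/g(Z) - 394/42564 = 32243/(1/(-23 + 169)) - 394/42564 = 32243/(1/146) - 394*1/42564 = 32243/(1/146) - 197/21282 = 32243*146 - 197/21282 = 4707478 - 197/21282 = 100184546599/21282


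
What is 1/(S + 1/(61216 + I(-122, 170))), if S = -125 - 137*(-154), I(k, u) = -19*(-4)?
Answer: 61292/1285477117 ≈ 4.7680e-5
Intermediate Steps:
I(k, u) = 76
S = 20973 (S = -125 + 21098 = 20973)
1/(S + 1/(61216 + I(-122, 170))) = 1/(20973 + 1/(61216 + 76)) = 1/(20973 + 1/61292) = 1/(1285477117/61292) = 61292/1285477117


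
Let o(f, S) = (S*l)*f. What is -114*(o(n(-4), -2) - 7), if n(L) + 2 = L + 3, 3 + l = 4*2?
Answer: -2622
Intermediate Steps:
l = 5 (l = -3 + 4*2 = -3 + 8 = 5)
n(L) = 1 + L (n(L) = -2 + (L + 3) = -2 + (3 + L) = 1 + L)
o(f, S) = 5*S*f (o(f, S) = (S*5)*f = (5*S)*f = 5*S*f)
-114*(o(n(-4), -2) - 7) = -114*(5*(-2)*(1 - 4) - 7) = -114*(5*(-2)*(-3) - 7) = -114*(30 - 7) = -114*23 = -2622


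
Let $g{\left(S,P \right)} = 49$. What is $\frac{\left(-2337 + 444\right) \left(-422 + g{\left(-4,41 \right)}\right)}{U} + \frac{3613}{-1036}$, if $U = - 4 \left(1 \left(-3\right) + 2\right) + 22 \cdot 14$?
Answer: $\frac{60865079}{26936} \approx 2259.6$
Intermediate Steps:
$U = 312$ ($U = - 4 \left(-3 + 2\right) + 308 = \left(-4\right) \left(-1\right) + 308 = 4 + 308 = 312$)
$\frac{\left(-2337 + 444\right) \left(-422 + g{\left(-4,41 \right)}\right)}{U} + \frac{3613}{-1036} = \frac{\left(-2337 + 444\right) \left(-422 + 49\right)}{312} + \frac{3613}{-1036} = \left(-1893\right) \left(-373\right) \frac{1}{312} + 3613 \left(- \frac{1}{1036}\right) = 706089 \cdot \frac{1}{312} - \frac{3613}{1036} = \frac{235363}{104} - \frac{3613}{1036} = \frac{60865079}{26936}$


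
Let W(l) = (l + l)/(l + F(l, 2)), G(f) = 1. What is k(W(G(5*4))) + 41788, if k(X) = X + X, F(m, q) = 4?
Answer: 208944/5 ≈ 41789.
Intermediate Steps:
W(l) = 2*l/(4 + l) (W(l) = (l + l)/(l + 4) = (2*l)/(4 + l) = 2*l/(4 + l))
k(X) = 2*X
k(W(G(5*4))) + 41788 = 2*(2*1/(4 + 1)) + 41788 = 2*(2*1/5) + 41788 = 2*(2*1*(1/5)) + 41788 = 2*(2/5) + 41788 = 4/5 + 41788 = 208944/5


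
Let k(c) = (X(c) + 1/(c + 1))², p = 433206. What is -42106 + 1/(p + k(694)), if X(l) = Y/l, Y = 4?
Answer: -1060881822153281675789/25195502356230519 ≈ -42106.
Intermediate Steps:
X(l) = 4/l
k(c) = (1/(1 + c) + 4/c)² (k(c) = (4/c + 1/(c + 1))² = (4/c + 1/(1 + c))² = (1/(1 + c) + 4/c)²)
-42106 + 1/(p + k(694)) = -42106 + 1/(433206 + (4 + 5*694)²/(694²*(1 + 694)²)) = -42106 + 1/(433206 + (1/481636)*(4 + 3470)²/695²) = -42106 + 1/(433206 + (1/481636)*(1/483025)*3474²) = -42106 + 1/(433206 + (1/481636)*(1/483025)*12068676) = -42106 + 1/(433206 + 3017169/58160557225) = -42106 + 1/(25195502356230519/58160557225) = -42106 + 58160557225/25195502356230519 = -1060881822153281675789/25195502356230519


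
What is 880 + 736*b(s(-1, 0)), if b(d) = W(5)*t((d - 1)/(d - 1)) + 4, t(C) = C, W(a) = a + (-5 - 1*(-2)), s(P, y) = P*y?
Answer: 5296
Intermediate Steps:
W(a) = -3 + a (W(a) = a + (-5 + 2) = a - 3 = -3 + a)
b(d) = 6 (b(d) = (-3 + 5)*((d - 1)/(d - 1)) + 4 = 2*((-1 + d)/(-1 + d)) + 4 = 2*1 + 4 = 2 + 4 = 6)
880 + 736*b(s(-1, 0)) = 880 + 736*6 = 880 + 4416 = 5296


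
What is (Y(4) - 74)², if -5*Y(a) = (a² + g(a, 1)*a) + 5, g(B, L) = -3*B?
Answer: 117649/25 ≈ 4706.0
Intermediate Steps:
Y(a) = -1 + 2*a²/5 (Y(a) = -((a² + (-3*a)*a) + 5)/5 = -((a² - 3*a²) + 5)/5 = -(-2*a² + 5)/5 = -(5 - 2*a²)/5 = -1 + 2*a²/5)
(Y(4) - 74)² = ((-1 + (⅖)*4²) - 74)² = ((-1 + (⅖)*16) - 74)² = ((-1 + 32/5) - 74)² = (27/5 - 74)² = (-343/5)² = 117649/25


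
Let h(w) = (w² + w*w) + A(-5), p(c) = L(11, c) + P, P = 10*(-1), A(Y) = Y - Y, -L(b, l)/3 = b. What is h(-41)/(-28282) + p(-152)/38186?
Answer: -64798729/539988226 ≈ -0.12000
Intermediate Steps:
L(b, l) = -3*b
A(Y) = 0
P = -10
p(c) = -43 (p(c) = -3*11 - 10 = -33 - 10 = -43)
h(w) = 2*w² (h(w) = (w² + w*w) + 0 = (w² + w²) + 0 = 2*w² + 0 = 2*w²)
h(-41)/(-28282) + p(-152)/38186 = (2*(-41)²)/(-28282) - 43/38186 = (2*1681)*(-1/28282) - 43*1/38186 = 3362*(-1/28282) - 43/38186 = -1681/14141 - 43/38186 = -64798729/539988226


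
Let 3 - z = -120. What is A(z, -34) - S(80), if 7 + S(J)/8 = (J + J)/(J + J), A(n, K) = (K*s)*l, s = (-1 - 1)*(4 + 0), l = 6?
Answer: 1680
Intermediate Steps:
z = 123 (z = 3 - 1*(-120) = 3 + 120 = 123)
s = -8 (s = -2*4 = -8)
A(n, K) = -48*K (A(n, K) = (K*(-8))*6 = -8*K*6 = -48*K)
S(J) = -48 (S(J) = -56 + 8*((J + J)/(J + J)) = -56 + 8*((2*J)/((2*J))) = -56 + 8*((2*J)*(1/(2*J))) = -56 + 8*1 = -56 + 8 = -48)
A(z, -34) - S(80) = -48*(-34) - 1*(-48) = 1632 + 48 = 1680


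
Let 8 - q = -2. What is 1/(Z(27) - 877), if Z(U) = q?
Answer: -1/867 ≈ -0.0011534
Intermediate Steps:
q = 10 (q = 8 - 1*(-2) = 8 + 2 = 10)
Z(U) = 10
1/(Z(27) - 877) = 1/(10 - 877) = 1/(-867) = -1/867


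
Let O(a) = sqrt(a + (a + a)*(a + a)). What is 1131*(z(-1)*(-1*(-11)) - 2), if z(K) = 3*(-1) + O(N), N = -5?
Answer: -39585 + 12441*sqrt(95) ≈ 81675.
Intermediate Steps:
O(a) = sqrt(a + 4*a**2) (O(a) = sqrt(a + (2*a)*(2*a)) = sqrt(a + 4*a**2))
z(K) = -3 + sqrt(95) (z(K) = 3*(-1) + sqrt(-5*(1 + 4*(-5))) = -3 + sqrt(-5*(1 - 20)) = -3 + sqrt(-5*(-19)) = -3 + sqrt(95))
1131*(z(-1)*(-1*(-11)) - 2) = 1131*((-3 + sqrt(95))*(-1*(-11)) - 2) = 1131*((-3 + sqrt(95))*11 - 2) = 1131*((-33 + 11*sqrt(95)) - 2) = 1131*(-35 + 11*sqrt(95)) = -39585 + 12441*sqrt(95)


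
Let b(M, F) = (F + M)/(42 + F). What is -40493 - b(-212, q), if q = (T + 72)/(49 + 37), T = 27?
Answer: -150251390/3711 ≈ -40488.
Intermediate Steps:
q = 99/86 (q = (27 + 72)/(49 + 37) = 99/86 ≈ 1.1512)
b(M, F) = (F + M)/(42 + F)
-40493 - b(-212, q) = -40493 - (99/86 - 212)/(42 + 99/86) = -40493 - (-18133)/(3711/86*86) = -40493 - 86*(-18133)/(3711*86) = -40493 - 1*(-18133/3711) = -40493 + 18133/3711 = -150251390/3711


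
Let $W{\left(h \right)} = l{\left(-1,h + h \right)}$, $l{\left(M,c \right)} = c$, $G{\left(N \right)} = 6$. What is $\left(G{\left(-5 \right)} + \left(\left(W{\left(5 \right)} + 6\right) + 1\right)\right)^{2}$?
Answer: $529$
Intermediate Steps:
$W{\left(h \right)} = 2 h$ ($W{\left(h \right)} = h + h = 2 h$)
$\left(G{\left(-5 \right)} + \left(\left(W{\left(5 \right)} + 6\right) + 1\right)\right)^{2} = \left(6 + \left(\left(2 \cdot 5 + 6\right) + 1\right)\right)^{2} = \left(6 + \left(\left(10 + 6\right) + 1\right)\right)^{2} = \left(6 + \left(16 + 1\right)\right)^{2} = \left(6 + 17\right)^{2} = 23^{2} = 529$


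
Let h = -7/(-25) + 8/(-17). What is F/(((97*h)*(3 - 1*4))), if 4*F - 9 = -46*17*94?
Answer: -31237075/31428 ≈ -993.92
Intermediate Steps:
h = -81/425 (h = -7*(-1/25) + 8*(-1/17) = 7/25 - 8/17 = -81/425 ≈ -0.19059)
F = -73499/4 (F = 9/4 + (-46*17*94)/4 = 9/4 + (-782*94)/4 = 9/4 + (¼)*(-73508) = 9/4 - 18377 = -73499/4 ≈ -18375.)
F/(((97*h)*(3 - 1*4))) = -73499*(-425/(7857*(3 - 1*4)))/4 = -73499*(-425/(7857*(3 - 4)))/4 = -73499/(4*((-7857/425*(-1)))) = -73499/(4*7857/425) = -73499/4*425/7857 = -31237075/31428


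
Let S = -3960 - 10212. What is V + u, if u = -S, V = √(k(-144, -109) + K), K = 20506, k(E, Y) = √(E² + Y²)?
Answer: 14172 + √(20506 + 13*√193) ≈ 14316.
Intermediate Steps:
S = -14172
V = √(20506 + 13*√193) (V = √(√((-144)² + (-109)²) + 20506) = √(√(20736 + 11881) + 20506) = √(√32617 + 20506) = √(13*√193 + 20506) = √(20506 + 13*√193) ≈ 143.83)
u = 14172 (u = -1*(-14172) = 14172)
V + u = √(20506 + 13*√193) + 14172 = 14172 + √(20506 + 13*√193)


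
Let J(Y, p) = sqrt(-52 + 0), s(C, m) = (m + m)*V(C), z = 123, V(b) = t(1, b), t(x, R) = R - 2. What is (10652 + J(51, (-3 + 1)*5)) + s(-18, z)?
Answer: 5732 + 2*I*sqrt(13) ≈ 5732.0 + 7.2111*I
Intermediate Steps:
t(x, R) = -2 + R
V(b) = -2 + b
s(C, m) = 2*m*(-2 + C) (s(C, m) = (m + m)*(-2 + C) = (2*m)*(-2 + C) = 2*m*(-2 + C))
J(Y, p) = 2*I*sqrt(13) (J(Y, p) = sqrt(-52) = 2*I*sqrt(13))
(10652 + J(51, (-3 + 1)*5)) + s(-18, z) = (10652 + 2*I*sqrt(13)) + 2*123*(-2 - 18) = (10652 + 2*I*sqrt(13)) + 2*123*(-20) = (10652 + 2*I*sqrt(13)) - 4920 = 5732 + 2*I*sqrt(13)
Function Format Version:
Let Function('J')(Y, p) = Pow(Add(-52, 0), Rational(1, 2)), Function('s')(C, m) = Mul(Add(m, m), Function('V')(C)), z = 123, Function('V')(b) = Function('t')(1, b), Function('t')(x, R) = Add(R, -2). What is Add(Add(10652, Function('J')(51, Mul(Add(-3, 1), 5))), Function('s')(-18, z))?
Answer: Add(5732, Mul(2, I, Pow(13, Rational(1, 2)))) ≈ Add(5732.0, Mul(7.2111, I))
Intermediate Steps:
Function('t')(x, R) = Add(-2, R)
Function('V')(b) = Add(-2, b)
Function('s')(C, m) = Mul(2, m, Add(-2, C)) (Function('s')(C, m) = Mul(Add(m, m), Add(-2, C)) = Mul(Mul(2, m), Add(-2, C)) = Mul(2, m, Add(-2, C)))
Function('J')(Y, p) = Mul(2, I, Pow(13, Rational(1, 2))) (Function('J')(Y, p) = Pow(-52, Rational(1, 2)) = Mul(2, I, Pow(13, Rational(1, 2))))
Add(Add(10652, Function('J')(51, Mul(Add(-3, 1), 5))), Function('s')(-18, z)) = Add(Add(10652, Mul(2, I, Pow(13, Rational(1, 2)))), Mul(2, 123, Add(-2, -18))) = Add(Add(10652, Mul(2, I, Pow(13, Rational(1, 2)))), Mul(2, 123, -20)) = Add(Add(10652, Mul(2, I, Pow(13, Rational(1, 2)))), -4920) = Add(5732, Mul(2, I, Pow(13, Rational(1, 2))))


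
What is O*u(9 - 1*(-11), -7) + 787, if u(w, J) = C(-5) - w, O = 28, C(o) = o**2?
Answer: 927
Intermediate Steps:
u(w, J) = 25 - w (u(w, J) = (-5)**2 - w = 25 - w)
O*u(9 - 1*(-11), -7) + 787 = 28*(25 - (9 - 1*(-11))) + 787 = 28*(25 - (9 + 11)) + 787 = 28*(25 - 1*20) + 787 = 28*(25 - 20) + 787 = 28*5 + 787 = 140 + 787 = 927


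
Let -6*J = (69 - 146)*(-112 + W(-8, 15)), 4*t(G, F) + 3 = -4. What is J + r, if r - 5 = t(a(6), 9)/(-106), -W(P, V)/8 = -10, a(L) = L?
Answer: -515987/1272 ≈ -405.65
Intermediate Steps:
t(G, F) = -7/4 (t(G, F) = -¾ + (¼)*(-4) = -¾ - 1 = -7/4)
W(P, V) = 80 (W(P, V) = -8*(-10) = 80)
J = -1232/3 (J = -(69 - 146)*(-112 + 80)/6 = -(-77)*(-32)/6 = -⅙*2464 = -1232/3 ≈ -410.67)
r = 2127/424 (r = 5 - 7/4/(-106) = 5 - 7/4*(-1/106) = 5 + 7/424 = 2127/424 ≈ 5.0165)
J + r = -1232/3 + 2127/424 = -515987/1272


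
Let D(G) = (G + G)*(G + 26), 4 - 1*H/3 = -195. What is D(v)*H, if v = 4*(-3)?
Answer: -200592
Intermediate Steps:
v = -12
H = 597 (H = 12 - 3*(-195) = 12 + 585 = 597)
D(G) = 2*G*(26 + G) (D(G) = (2*G)*(26 + G) = 2*G*(26 + G))
D(v)*H = (2*(-12)*(26 - 12))*597 = (2*(-12)*14)*597 = -336*597 = -200592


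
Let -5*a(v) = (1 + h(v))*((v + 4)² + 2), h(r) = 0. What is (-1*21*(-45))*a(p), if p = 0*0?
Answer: -3402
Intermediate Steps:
p = 0
a(v) = -⅖ - (4 + v)²/5 (a(v) = -(1 + 0)*((v + 4)² + 2)/5 = -((4 + v)² + 2)/5 = -(2 + (4 + v)²)/5 = -⅖ - (4 + v)²/5)
(-1*21*(-45))*a(p) = (-1*21*(-45))*(-⅖ - (4 + 0)²/5) = (-21*(-45))*(-⅖ - ⅕*4²) = 945*(-⅖ - ⅕*16) = 945*(-⅖ - 16/5) = 945*(-18/5) = -3402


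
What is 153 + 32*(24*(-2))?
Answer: -1383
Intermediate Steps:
153 + 32*(24*(-2)) = 153 + 32*(-48) = 153 - 1536 = -1383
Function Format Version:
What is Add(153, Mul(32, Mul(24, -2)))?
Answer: -1383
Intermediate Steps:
Add(153, Mul(32, Mul(24, -2))) = Add(153, Mul(32, -48)) = Add(153, -1536) = -1383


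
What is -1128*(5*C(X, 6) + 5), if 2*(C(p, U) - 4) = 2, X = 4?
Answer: -33840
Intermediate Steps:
C(p, U) = 5 (C(p, U) = 4 + (½)*2 = 4 + 1 = 5)
-1128*(5*C(X, 6) + 5) = -1128*(5*5 + 5) = -1128*(25 + 5) = -1128*30 = -33840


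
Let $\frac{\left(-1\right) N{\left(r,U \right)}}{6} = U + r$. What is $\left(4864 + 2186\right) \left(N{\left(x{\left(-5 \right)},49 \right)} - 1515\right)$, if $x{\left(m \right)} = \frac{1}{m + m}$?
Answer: $-12749220$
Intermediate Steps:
$x{\left(m \right)} = \frac{1}{2 m}$
$N{\left(r,U \right)} = - 6 U - 6 r$ ($N{\left(r,U \right)} = - 6 \left(U + r\right) = - 6 U - 6 r$)
$\left(4864 + 2186\right) \left(N{\left(x{\left(-5 \right)},49 \right)} - 1515\right) = \left(4864 + 2186\right) \left(\left(\left(-6\right) 49 - 6 \frac{1}{2 \left(-5\right)}\right) - 1515\right) = 7050 \left(\left(-294 - 6 \cdot \frac{1}{2} \left(- \frac{1}{5}\right)\right) - 1515\right) = 7050 \left(\left(-294 - - \frac{3}{5}\right) - 1515\right) = 7050 \left(\left(-294 + \frac{3}{5}\right) - 1515\right) = 7050 \left(- \frac{1467}{5} - 1515\right) = 7050 \left(- \frac{9042}{5}\right) = -12749220$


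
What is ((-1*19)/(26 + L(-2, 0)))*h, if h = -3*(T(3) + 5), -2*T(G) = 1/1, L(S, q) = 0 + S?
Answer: 171/16 ≈ 10.688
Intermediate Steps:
L(S, q) = S
T(G) = -1/2 (T(G) = -1/2/1 = -1/2*1 = -1/2)
h = -27/2 (h = -3*(-1/2 + 5) = -3*9/2 = -27/2 ≈ -13.500)
((-1*19)/(26 + L(-2, 0)))*h = ((-1*19)/(26 - 2))*(-27/2) = -19/24*(-27/2) = 171/16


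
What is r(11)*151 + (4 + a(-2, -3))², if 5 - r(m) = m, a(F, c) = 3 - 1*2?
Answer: -881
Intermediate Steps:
a(F, c) = 1 (a(F, c) = 3 - 2 = 1)
r(m) = 5 - m
r(11)*151 + (4 + a(-2, -3))² = (5 - 1*11)*151 + (4 + 1)² = (5 - 11)*151 + 5² = -6*151 + 25 = -906 + 25 = -881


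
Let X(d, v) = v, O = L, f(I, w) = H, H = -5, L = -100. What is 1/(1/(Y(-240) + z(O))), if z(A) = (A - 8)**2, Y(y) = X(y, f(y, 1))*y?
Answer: 12864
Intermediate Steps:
f(I, w) = -5
O = -100
Y(y) = -5*y
z(A) = (-8 + A)**2
1/(1/(Y(-240) + z(O))) = 1/(1/(-5*(-240) + (-8 - 100)**2)) = 1/(1/(1200 + (-108)**2)) = 1/(1/(1200 + 11664)) = 1/(1/12864) = 12864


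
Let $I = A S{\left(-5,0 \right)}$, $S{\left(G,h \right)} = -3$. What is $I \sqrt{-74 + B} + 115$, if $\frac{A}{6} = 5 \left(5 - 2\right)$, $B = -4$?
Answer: $115 - 270 i \sqrt{78} \approx 115.0 - 2384.6 i$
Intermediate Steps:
$A = 90$ ($A = 6 \cdot 5 \left(5 - 2\right) = 6 \cdot 5 \cdot 3 = 6 \cdot 15 = 90$)
$I = -270$ ($I = 90 \left(-3\right) = -270$)
$I \sqrt{-74 + B} + 115 = - 270 \sqrt{-74 - 4} + 115 = - 270 \sqrt{-78} + 115 = - 270 i \sqrt{78} + 115 = 115 - 270 i \sqrt{78}$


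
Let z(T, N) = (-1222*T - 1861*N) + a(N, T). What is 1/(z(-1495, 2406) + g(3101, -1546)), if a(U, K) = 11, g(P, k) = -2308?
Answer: -1/2652973 ≈ -3.7694e-7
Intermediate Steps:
z(T, N) = 11 - 1861*N - 1222*T (z(T, N) = (-1222*T - 1861*N) + 11 = (-1861*N - 1222*T) + 11 = 11 - 1861*N - 1222*T)
1/(z(-1495, 2406) + g(3101, -1546)) = 1/((11 - 1861*2406 - 1222*(-1495)) - 2308) = 1/((11 - 4477566 + 1826890) - 2308) = 1/(-2650665 - 2308) = 1/(-2652973) = -1/2652973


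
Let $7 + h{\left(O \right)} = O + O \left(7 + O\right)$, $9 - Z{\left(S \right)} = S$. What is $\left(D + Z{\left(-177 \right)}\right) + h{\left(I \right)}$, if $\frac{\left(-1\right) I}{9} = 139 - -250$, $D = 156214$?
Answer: $12385386$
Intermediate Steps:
$Z{\left(S \right)} = 9 - S$
$I = -3501$ ($I = - 9 \left(139 - -250\right) = - 9 \left(139 + 250\right) = \left(-9\right) 389 = -3501$)
$h{\left(O \right)} = -7 + O + O \left(7 + O\right)$ ($h{\left(O \right)} = -7 + \left(O + O \left(7 + O\right)\right) = -7 + O + O \left(7 + O\right)$)
$\left(D + Z{\left(-177 \right)}\right) + h{\left(I \right)} = \left(156214 + \left(9 - -177\right)\right) + \left(-7 + \left(-3501\right)^{2} + 8 \left(-3501\right)\right) = \left(156214 + \left(9 + 177\right)\right) - -12228986 = \left(156214 + 186\right) + 12228986 = 156400 + 12228986 = 12385386$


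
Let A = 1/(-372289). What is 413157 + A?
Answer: 153813806372/372289 ≈ 4.1316e+5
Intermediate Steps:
A = -1/372289 ≈ -2.6861e-6
413157 + A = 413157 - 1/372289 = 153813806372/372289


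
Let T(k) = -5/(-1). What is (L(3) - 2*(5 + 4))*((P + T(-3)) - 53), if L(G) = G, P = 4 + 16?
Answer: 420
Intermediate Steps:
P = 20
T(k) = 5 (T(k) = -5*(-1) = 5)
(L(3) - 2*(5 + 4))*((P + T(-3)) - 53) = (3 - 2*(5 + 4))*((20 + 5) - 53) = (3 - 2*9)*(25 - 53) = (3 - 18)*(-28) = -15*(-28) = 420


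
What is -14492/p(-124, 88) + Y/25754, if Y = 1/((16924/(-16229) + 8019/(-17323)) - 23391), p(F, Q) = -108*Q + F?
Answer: 613627246651230836231/407673415489458996200 ≈ 1.5052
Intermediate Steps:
p(F, Q) = F - 108*Q
Y = -281134967/6576451327900 (Y = 1/((16924*(-1/16229) + 8019*(-1/17323)) - 23391) = 1/((-16924/16229 - 8019/17323) - 23391) = 1/(-423314803/281134967 - 23391) = 1/(-6576451327900/281134967) = -281134967/6576451327900 ≈ -4.2749e-5)
-14492/p(-124, 88) + Y/25754 = -14492/(-124 - 108*88) - 281134967/6576451327900/25754 = -14492/(-124 - 9504) - 281134967/6576451327900*1/25754 = -14492/(-9628) - 281134967/169369927498736600 = -14492*(-1/9628) - 281134967/169369927498736600 = 3623/2407 - 281134967/169369927498736600 = 613627246651230836231/407673415489458996200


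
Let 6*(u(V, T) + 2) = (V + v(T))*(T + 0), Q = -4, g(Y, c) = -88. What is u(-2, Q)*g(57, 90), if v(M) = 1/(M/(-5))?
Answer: 132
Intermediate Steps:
v(M) = -5/M (v(M) = 1/(M*(-1/5)) = 1/(-M/5) = -5/M)
u(V, T) = -2 + T*(V - 5/T)/6 (u(V, T) = -2 + ((V - 5/T)*(T + 0))/6 = -2 + ((V - 5/T)*T)/6 = -2 + (T*(V - 5/T))/6 = -2 + T*(V - 5/T)/6)
u(-2, Q)*g(57, 90) = (-17/6 + (1/6)*(-4)*(-2))*(-88) = (-17/6 + 4/3)*(-88) = -3/2*(-88) = 132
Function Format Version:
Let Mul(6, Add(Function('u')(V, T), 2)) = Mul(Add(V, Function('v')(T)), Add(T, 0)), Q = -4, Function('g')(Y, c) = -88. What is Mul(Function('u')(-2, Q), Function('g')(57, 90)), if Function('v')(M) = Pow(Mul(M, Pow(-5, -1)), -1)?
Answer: 132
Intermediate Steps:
Function('v')(M) = Mul(-5, Pow(M, -1)) (Function('v')(M) = Pow(Mul(M, Rational(-1, 5)), -1) = Pow(Mul(Rational(-1, 5), M), -1) = Mul(-5, Pow(M, -1)))
Function('u')(V, T) = Add(-2, Mul(Rational(1, 6), T, Add(V, Mul(-5, Pow(T, -1))))) (Function('u')(V, T) = Add(-2, Mul(Rational(1, 6), Mul(Add(V, Mul(-5, Pow(T, -1))), Add(T, 0)))) = Add(-2, Mul(Rational(1, 6), Mul(Add(V, Mul(-5, Pow(T, -1))), T))) = Add(-2, Mul(Rational(1, 6), Mul(T, Add(V, Mul(-5, Pow(T, -1)))))) = Add(-2, Mul(Rational(1, 6), T, Add(V, Mul(-5, Pow(T, -1))))))
Mul(Function('u')(-2, Q), Function('g')(57, 90)) = Mul(Add(Rational(-17, 6), Mul(Rational(1, 6), -4, -2)), -88) = Mul(Add(Rational(-17, 6), Rational(4, 3)), -88) = Mul(Rational(-3, 2), -88) = 132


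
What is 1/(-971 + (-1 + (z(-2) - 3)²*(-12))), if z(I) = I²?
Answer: -1/984 ≈ -0.0010163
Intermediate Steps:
1/(-971 + (-1 + (z(-2) - 3)²*(-12))) = 1/(-971 + (-1 + ((-2)² - 3)²*(-12))) = 1/(-971 + (-1 + (4 - 3)²*(-12))) = 1/(-971 + (-1 + 1²*(-12))) = 1/(-971 + (-1 + 1*(-12))) = 1/(-971 + (-1 - 12)) = 1/(-971 - 13) = 1/(-984) = -1/984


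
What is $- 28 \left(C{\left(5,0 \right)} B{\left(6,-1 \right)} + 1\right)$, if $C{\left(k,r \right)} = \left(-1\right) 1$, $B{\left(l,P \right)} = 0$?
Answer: $-28$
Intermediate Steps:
$C{\left(k,r \right)} = -1$
$- 28 \left(C{\left(5,0 \right)} B{\left(6,-1 \right)} + 1\right) = - 28 \left(\left(-1\right) 0 + 1\right) = - 28 \left(0 + 1\right) = \left(-28\right) 1 = -28$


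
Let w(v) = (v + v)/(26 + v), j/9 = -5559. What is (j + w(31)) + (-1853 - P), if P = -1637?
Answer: -2864017/57 ≈ -50246.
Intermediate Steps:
j = -50031 (j = 9*(-5559) = -50031)
w(v) = 2*v/(26 + v) (w(v) = (2*v)/(26 + v) = 2*v/(26 + v))
(j + w(31)) + (-1853 - P) = (-50031 + 2*31/(26 + 31)) + (-1853 - 1*(-1637)) = (-50031 + 2*31/57) + (-1853 + 1637) = (-50031 + 2*31*(1/57)) - 216 = (-50031 + 62/57) - 216 = -2851705/57 - 216 = -2864017/57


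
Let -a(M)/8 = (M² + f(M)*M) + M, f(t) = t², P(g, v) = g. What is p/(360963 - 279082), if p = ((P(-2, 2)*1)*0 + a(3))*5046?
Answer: -1574352/81881 ≈ -19.227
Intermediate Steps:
a(M) = -8*M - 8*M² - 8*M³ (a(M) = -8*((M² + M²*M) + M) = -8*((M² + M³) + M) = -8*(M + M² + M³) = -8*M - 8*M² - 8*M³)
p = -1574352 (p = (-2*1*0 - 8*3*(1 + 3 + 3²))*5046 = (-2*0 - 8*3*(1 + 3 + 9))*5046 = (0 - 8*3*13)*5046 = (0 - 312)*5046 = -312*5046 = -1574352)
p/(360963 - 279082) = -1574352/(360963 - 279082) = -1574352/81881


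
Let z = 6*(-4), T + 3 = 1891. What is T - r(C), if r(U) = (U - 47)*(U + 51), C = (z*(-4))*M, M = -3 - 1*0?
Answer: -77507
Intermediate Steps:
T = 1888 (T = -3 + 1891 = 1888)
M = -3 (M = -3 + 0 = -3)
z = -24
C = -288 (C = -24*(-4)*(-3) = 96*(-3) = -288)
r(U) = (-47 + U)*(51 + U)
T - r(C) = 1888 - (-2397 + (-288)² + 4*(-288)) = 1888 - (-2397 + 82944 - 1152) = 1888 - 1*79395 = 1888 - 79395 = -77507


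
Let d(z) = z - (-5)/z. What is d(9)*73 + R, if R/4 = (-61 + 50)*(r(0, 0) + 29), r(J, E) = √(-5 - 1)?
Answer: -5206/9 - 44*I*√6 ≈ -578.44 - 107.78*I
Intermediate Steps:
d(z) = z + 5/z
r(J, E) = I*√6 (r(J, E) = √(-6) = I*√6)
R = -1276 - 44*I*√6 (R = 4*((-61 + 50)*(I*√6 + 29)) = 4*(-11*(29 + I*√6)) = 4*(-319 - 11*I*√6) = -1276 - 44*I*√6 ≈ -1276.0 - 107.78*I)
d(9)*73 + R = (9 + 5/9)*73 + (-1276 - 44*I*√6) = (86/9)*73 + (-1276 - 44*I*√6) = 6278/9 + (-1276 - 44*I*√6) = -5206/9 - 44*I*√6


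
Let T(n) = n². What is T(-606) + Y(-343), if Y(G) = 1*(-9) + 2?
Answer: 367229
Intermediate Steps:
Y(G) = -7 (Y(G) = -9 + 2 = -7)
T(-606) + Y(-343) = (-606)² - 7 = 367236 - 7 = 367229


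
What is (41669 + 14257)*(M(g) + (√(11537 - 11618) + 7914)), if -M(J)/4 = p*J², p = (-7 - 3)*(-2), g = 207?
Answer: -191267255556 + 503334*I ≈ -1.9127e+11 + 5.0333e+5*I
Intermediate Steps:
p = 20 (p = -10*(-2) = 20)
M(J) = -80*J²
(41669 + 14257)*(M(g) + (√(11537 - 11618) + 7914)) = (41669 + 14257)*(-80*207² + (√(11537 - 11618) + 7914)) = 55926*(-80*42849 + (√(-81) + 7914)) = 55926*(-3427920 + (9*I + 7914)) = 55926*(-3427920 + (7914 + 9*I)) = 55926*(-3420006 + 9*I) = -191267255556 + 503334*I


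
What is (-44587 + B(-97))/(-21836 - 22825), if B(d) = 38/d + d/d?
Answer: 4324880/4332117 ≈ 0.99833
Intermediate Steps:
B(d) = 1 + 38/d (B(d) = 38/d + 1 = 1 + 38/d)
(-44587 + B(-97))/(-21836 - 22825) = (-44587 + (38 - 97)/(-97))/(-21836 - 22825) = (-44587 - 1/97*(-59))/(-44661) = (-44587 + 59/97)*(-1/44661) = -4324880/97*(-1/44661) = 4324880/4332117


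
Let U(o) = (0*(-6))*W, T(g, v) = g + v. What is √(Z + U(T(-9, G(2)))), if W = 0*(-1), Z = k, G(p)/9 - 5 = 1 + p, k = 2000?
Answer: 20*√5 ≈ 44.721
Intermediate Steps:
G(p) = 54 + 9*p (G(p) = 45 + 9*(1 + p) = 45 + (9 + 9*p) = 54 + 9*p)
Z = 2000
W = 0
U(o) = 0 (U(o) = (0*(-6))*0 = 0*0 = 0)
√(Z + U(T(-9, G(2)))) = √(2000 + 0) = √2000 = 20*√5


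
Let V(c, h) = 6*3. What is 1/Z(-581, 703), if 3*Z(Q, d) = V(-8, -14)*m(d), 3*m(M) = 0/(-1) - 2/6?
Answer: -3/2 ≈ -1.5000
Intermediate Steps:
m(M) = -⅑ (m(M) = (0/(-1) - 2/6)/3 = (0*(-1) - 2*⅙)/3 = (0 - ⅓)/3 = (⅓)*(-⅓) = -⅑)
V(c, h) = 18
Z(Q, d) = -⅔ (Z(Q, d) = (18*(-⅑))/3 = (⅓)*(-2) = -⅔)
1/Z(-581, 703) = 1/(-⅔) = -3/2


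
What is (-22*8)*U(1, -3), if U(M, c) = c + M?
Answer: 352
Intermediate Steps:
U(M, c) = M + c
(-22*8)*U(1, -3) = (-22*8)*(1 - 3) = -176*(-2) = 352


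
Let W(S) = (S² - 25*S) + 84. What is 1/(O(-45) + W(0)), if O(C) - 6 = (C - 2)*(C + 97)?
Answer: -1/2354 ≈ -0.00042481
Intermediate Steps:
O(C) = 6 + (-2 + C)*(97 + C) (O(C) = 6 + (C - 2)*(C + 97) = 6 + (-2 + C)*(97 + C))
W(S) = 84 + S² - 25*S
1/(O(-45) + W(0)) = 1/((-188 + (-45)² + 95*(-45)) + (84 + 0² - 25*0)) = 1/((-188 + 2025 - 4275) + (84 + 0 + 0)) = 1/(-2438 + 84) = 1/(-2354) = -1/2354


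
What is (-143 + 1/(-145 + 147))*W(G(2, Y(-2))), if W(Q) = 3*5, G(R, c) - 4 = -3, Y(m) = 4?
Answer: -4275/2 ≈ -2137.5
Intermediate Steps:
G(R, c) = 1 (G(R, c) = 4 - 3 = 1)
W(Q) = 15
(-143 + 1/(-145 + 147))*W(G(2, Y(-2))) = (-143 + 1/(-145 + 147))*15 = (-143 + 1/2)*15 = (-143 + ½)*15 = -285/2*15 = -4275/2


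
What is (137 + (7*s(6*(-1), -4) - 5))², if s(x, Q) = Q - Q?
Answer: 17424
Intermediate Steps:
s(x, Q) = 0
(137 + (7*s(6*(-1), -4) - 5))² = (137 + (7*0 - 5))² = (137 + (0 - 5))² = (137 - 5)² = 132² = 17424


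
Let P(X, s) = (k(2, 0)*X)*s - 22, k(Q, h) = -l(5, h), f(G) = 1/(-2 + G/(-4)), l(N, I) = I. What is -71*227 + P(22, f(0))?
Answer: -16139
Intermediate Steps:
f(G) = 1/(-2 - G/4) (f(G) = 1/(-2 + G*(-¼)) = 1/(-2 - G/4))
k(Q, h) = -h
P(X, s) = -22 (P(X, s) = ((-1*0)*X)*s - 22 = (0*X)*s - 22 = 0*s - 22 = 0 - 22 = -22)
-71*227 + P(22, f(0)) = -71*227 - 22 = -16117 - 22 = -16139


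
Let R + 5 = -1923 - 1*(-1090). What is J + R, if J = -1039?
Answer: -1877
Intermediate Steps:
R = -838 (R = -5 + (-1923 - 1*(-1090)) = -5 + (-1923 + 1090) = -5 - 833 = -838)
J + R = -1039 - 838 = -1877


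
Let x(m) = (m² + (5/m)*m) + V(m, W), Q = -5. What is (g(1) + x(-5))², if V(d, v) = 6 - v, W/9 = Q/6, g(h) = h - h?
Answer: 7569/4 ≈ 1892.3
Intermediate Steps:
g(h) = 0
W = -15/2 (W = 9*(-5/6) = 9*(-5*⅙) = 9*(-⅚) = -15/2 ≈ -7.5000)
x(m) = 37/2 + m² (x(m) = (m² + (5/m)*m) + (6 - 1*(-15/2)) = (m² + 5) + (6 + 15/2) = (5 + m²) + 27/2 = 37/2 + m²)
(g(1) + x(-5))² = (0 + (37/2 + (-5)²))² = (0 + (37/2 + 25))² = (0 + 87/2)² = (87/2)² = 7569/4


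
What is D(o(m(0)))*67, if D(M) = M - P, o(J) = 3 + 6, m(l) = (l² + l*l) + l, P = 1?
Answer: 536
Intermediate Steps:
m(l) = l + 2*l² (m(l) = (l² + l²) + l = 2*l² + l = l + 2*l²)
o(J) = 9
D(M) = -1 + M (D(M) = M - 1*1 = M - 1 = -1 + M)
D(o(m(0)))*67 = (-1 + 9)*67 = 8*67 = 536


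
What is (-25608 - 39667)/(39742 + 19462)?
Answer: -65275/59204 ≈ -1.1025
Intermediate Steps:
(-25608 - 39667)/(39742 + 19462) = -65275/59204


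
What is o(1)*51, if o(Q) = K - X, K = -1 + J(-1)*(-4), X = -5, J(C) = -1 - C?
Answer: 204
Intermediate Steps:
K = -1 (K = -1 + (-1 - 1*(-1))*(-4) = -1 + (-1 + 1)*(-4) = -1 + 0*(-4) = -1 + 0 = -1)
o(Q) = 4 (o(Q) = -1 - 1*(-5) = -1 + 5 = 4)
o(1)*51 = 4*51 = 204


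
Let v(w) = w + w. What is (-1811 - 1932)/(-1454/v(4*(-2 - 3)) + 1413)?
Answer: -74860/28987 ≈ -2.5825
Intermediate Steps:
v(w) = 2*w
(-1811 - 1932)/(-1454/v(4*(-2 - 3)) + 1413) = (-1811 - 1932)/(-1454*1/(8*(-2 - 3)) + 1413) = -3743/(-1454/(2*(4*(-5))) + 1413) = -3743/(-1454/(2*(-20)) + 1413) = -3743/(-1454/(-40) + 1413) = -3743/(-1454*(-1/40) + 1413) = -3743/(727/20 + 1413) = -3743/28987/20 = -3743*20/28987 = -74860/28987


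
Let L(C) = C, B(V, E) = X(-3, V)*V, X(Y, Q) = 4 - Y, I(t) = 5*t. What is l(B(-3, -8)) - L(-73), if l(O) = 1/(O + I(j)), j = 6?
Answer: 658/9 ≈ 73.111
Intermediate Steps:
B(V, E) = 7*V (B(V, E) = (4 - 1*(-3))*V = (4 + 3)*V = 7*V)
l(O) = 1/(30 + O) (l(O) = 1/(O + 5*6) = 1/(O + 30) = 1/(30 + O))
l(B(-3, -8)) - L(-73) = 1/(30 + 7*(-3)) - 1*(-73) = 1/(30 - 21) + 73 = 1/9 + 73 = ⅑ + 73 = 658/9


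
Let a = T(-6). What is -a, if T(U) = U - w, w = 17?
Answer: 23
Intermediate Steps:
T(U) = -17 + U (T(U) = U - 1*17 = U - 17 = -17 + U)
a = -23 (a = -17 - 6 = -23)
-a = -1*(-23) = 23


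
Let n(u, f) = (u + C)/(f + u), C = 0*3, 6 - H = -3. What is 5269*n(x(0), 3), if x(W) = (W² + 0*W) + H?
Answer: 15807/4 ≈ 3951.8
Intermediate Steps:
H = 9 (H = 6 - 1*(-3) = 6 + 3 = 9)
C = 0
x(W) = 9 + W² (x(W) = (W² + 0*W) + 9 = (W² + 0) + 9 = W² + 9 = 9 + W²)
n(u, f) = u/(f + u) (n(u, f) = (u + 0)/(f + u) = u/(f + u))
5269*n(x(0), 3) = 5269*((9 + 0²)/(3 + (9 + 0²))) = 5269*((9 + 0)/(3 + (9 + 0))) = 5269*(9/(3 + 9)) = 5269*(9/12) = 5269*(9*(1/12)) = 5269*(¾) = 15807/4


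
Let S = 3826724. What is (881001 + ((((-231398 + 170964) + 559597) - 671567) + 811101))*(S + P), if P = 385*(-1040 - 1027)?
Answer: 4606096739442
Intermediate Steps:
P = -795795 (P = 385*(-2067) = -795795)
(881001 + ((((-231398 + 170964) + 559597) - 671567) + 811101))*(S + P) = (881001 + ((((-231398 + 170964) + 559597) - 671567) + 811101))*(3826724 - 795795) = (881001 + (((-60434 + 559597) - 671567) + 811101))*3030929 = (881001 + ((499163 - 671567) + 811101))*3030929 = (881001 + (-172404 + 811101))*3030929 = (881001 + 638697)*3030929 = 1519698*3030929 = 4606096739442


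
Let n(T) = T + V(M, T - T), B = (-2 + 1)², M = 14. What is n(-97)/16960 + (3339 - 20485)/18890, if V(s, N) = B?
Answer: -182881/200234 ≈ -0.91334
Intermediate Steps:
B = 1 (B = (-1)² = 1)
V(s, N) = 1
n(T) = 1 + T (n(T) = T + 1 = 1 + T)
n(-97)/16960 + (3339 - 20485)/18890 = (1 - 97)/16960 + (3339 - 20485)/18890 = -96*1/16960 - 17146*1/18890 = -3/530 - 8573/9445 = -182881/200234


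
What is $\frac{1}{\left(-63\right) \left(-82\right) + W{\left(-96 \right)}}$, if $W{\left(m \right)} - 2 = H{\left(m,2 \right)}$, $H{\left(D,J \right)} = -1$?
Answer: $\frac{1}{5167} \approx 0.00019354$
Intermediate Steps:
$W{\left(m \right)} = 1$ ($W{\left(m \right)} = 2 - 1 = 1$)
$\frac{1}{\left(-63\right) \left(-82\right) + W{\left(-96 \right)}} = \frac{1}{\left(-63\right) \left(-82\right) + 1} = \frac{1}{5166 + 1} = \frac{1}{5167}$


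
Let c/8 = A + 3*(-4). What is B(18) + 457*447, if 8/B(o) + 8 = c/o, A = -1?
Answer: 6332631/31 ≈ 2.0428e+5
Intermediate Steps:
c = -104 (c = 8*(-1 + 3*(-4)) = 8*(-1 - 12) = 8*(-13) = -104)
B(o) = 8/(-8 - 104/o)
B(18) + 457*447 = -1*18/(13 + 18) + 457*447 = -1*18/31 + 204279 = -1*18*1/31 + 204279 = -18/31 + 204279 = 6332631/31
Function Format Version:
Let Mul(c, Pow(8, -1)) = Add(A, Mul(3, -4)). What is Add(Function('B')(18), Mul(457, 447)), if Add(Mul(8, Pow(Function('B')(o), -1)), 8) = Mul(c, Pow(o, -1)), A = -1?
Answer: Rational(6332631, 31) ≈ 2.0428e+5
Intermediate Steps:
c = -104 (c = Mul(8, Add(-1, Mul(3, -4))) = Mul(8, Add(-1, -12)) = Mul(8, -13) = -104)
Function('B')(o) = Mul(8, Pow(Add(-8, Mul(-104, Pow(o, -1))), -1))
Add(Function('B')(18), Mul(457, 447)) = Add(Mul(-1, 18, Pow(Add(13, 18), -1)), Mul(457, 447)) = Add(Mul(-1, 18, Pow(31, -1)), 204279) = Add(Mul(-1, 18, Rational(1, 31)), 204279) = Add(Rational(-18, 31), 204279) = Rational(6332631, 31)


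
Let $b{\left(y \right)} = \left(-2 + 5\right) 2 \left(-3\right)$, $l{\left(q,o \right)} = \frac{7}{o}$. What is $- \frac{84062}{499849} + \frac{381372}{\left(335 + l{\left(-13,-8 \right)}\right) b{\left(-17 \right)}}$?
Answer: $- \frac{254845310282}{4008289131} \approx -63.58$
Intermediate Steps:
$b{\left(y \right)} = -18$ ($b{\left(y \right)} = 3 \left(-6\right) = -18$)
$- \frac{84062}{499849} + \frac{381372}{\left(335 + l{\left(-13,-8 \right)}\right) b{\left(-17 \right)}} = - \frac{84062}{499849} + \frac{381372}{\left(335 + \frac{7}{-8}\right) \left(-18\right)} = \left(-84062\right) \frac{1}{499849} + \frac{381372}{\left(335 + 7 \left(- \frac{1}{8}\right)\right) \left(-18\right)} = - \frac{84062}{499849} + \frac{381372}{\left(335 - \frac{7}{8}\right) \left(-18\right)} = - \frac{84062}{499849} + \frac{381372}{\frac{2673}{8} \left(-18\right)} = - \frac{84062}{499849} + \frac{381372}{- \frac{24057}{4}} = - \frac{84062}{499849} + 381372 \left(- \frac{4}{24057}\right) = - \frac{84062}{499849} - \frac{508496}{8019} = - \frac{254845310282}{4008289131}$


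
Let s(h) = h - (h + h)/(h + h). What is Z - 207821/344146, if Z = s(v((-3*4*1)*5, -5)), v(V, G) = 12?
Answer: 3577785/344146 ≈ 10.396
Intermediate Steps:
s(h) = -1 + h (s(h) = h - 2*h/(2*h) = h - 2*h*1/(2*h) = h - 1*1 = h - 1 = -1 + h)
Z = 11 (Z = -1 + 12 = 11)
Z - 207821/344146 = 11 - 207821/344146 = 3577785/344146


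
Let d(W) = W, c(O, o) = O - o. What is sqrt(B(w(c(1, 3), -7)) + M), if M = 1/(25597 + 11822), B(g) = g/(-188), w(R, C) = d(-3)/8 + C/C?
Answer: I*sqrt(652795185126)/14069544 ≈ 0.057426*I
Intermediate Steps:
w(R, C) = 5/8 (w(R, C) = -3/8 + C/C = -3*1/8 + 1 = -3/8 + 1 = 5/8)
B(g) = -g/188 (B(g) = g*(-1/188) = -g/188)
M = 1/37419 ≈ 2.6724e-5
sqrt(B(w(c(1, 3), -7)) + M) = sqrt(-1/188*5/8 + 1/37419) = sqrt(-5/1504 + 1/37419) = sqrt(-185591/56278176) = I*sqrt(652795185126)/14069544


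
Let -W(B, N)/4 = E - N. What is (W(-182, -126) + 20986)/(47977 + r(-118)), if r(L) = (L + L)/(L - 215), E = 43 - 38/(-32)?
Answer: 27046593/63906308 ≈ 0.42322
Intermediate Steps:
E = 707/16 (E = 43 - 38*(-1/32) = 43 + 19/16 = 707/16 ≈ 44.188)
r(L) = 2*L/(-215 + L) (r(L) = (2*L)/(-215 + L) = 2*L/(-215 + L))
W(B, N) = -707/4 + 4*N (W(B, N) = -4*(707/16 - N) = -707/4 + 4*N)
(W(-182, -126) + 20986)/(47977 + r(-118)) = ((-707/4 + 4*(-126)) + 20986)/(47977 + 2*(-118)/(-215 - 118)) = ((-707/4 - 504) + 20986)/(47977 + 2*(-118)/(-333)) = (-2723/4 + 20986)/(47977 + 2*(-118)*(-1/333)) = 81221/(4*(47977 + 236/333)) = 81221/(4*(15976577/333)) = (81221/4)*(333/15976577) = 27046593/63906308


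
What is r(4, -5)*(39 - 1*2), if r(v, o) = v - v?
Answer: 0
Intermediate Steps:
r(v, o) = 0
r(4, -5)*(39 - 1*2) = 0*(39 - 1*2) = 0*(39 - 2) = 0*37 = 0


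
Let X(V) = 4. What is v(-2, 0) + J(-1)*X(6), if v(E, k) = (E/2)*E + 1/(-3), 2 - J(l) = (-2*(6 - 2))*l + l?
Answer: -55/3 ≈ -18.333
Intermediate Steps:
J(l) = 2 + 7*l (J(l) = 2 - ((-2*(6 - 2))*l + l) = 2 - ((-2*4)*l + l) = 2 - (-8*l + l) = 2 - (-7)*l = 2 + 7*l)
v(E, k) = -⅓ + E²/2 (v(E, k) = (E*(½))*E - ⅓ = (E/2)*E - ⅓ = E²/2 - ⅓ = -⅓ + E²/2)
v(-2, 0) + J(-1)*X(6) = (-⅓ + (½)*(-2)²) + (2 + 7*(-1))*4 = (-⅓ + (½)*4) + (2 - 7)*4 = (-⅓ + 2) - 5*4 = 5/3 - 20 = -55/3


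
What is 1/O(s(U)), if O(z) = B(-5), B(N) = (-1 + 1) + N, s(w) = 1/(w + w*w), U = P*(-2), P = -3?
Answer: -1/5 ≈ -0.20000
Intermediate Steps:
U = 6 (U = -3*(-2) = 6)
s(w) = 1/(w + w**2)
B(N) = N (B(N) = 0 + N = N)
O(z) = -5
1/O(s(U)) = 1/(-5) = -1/5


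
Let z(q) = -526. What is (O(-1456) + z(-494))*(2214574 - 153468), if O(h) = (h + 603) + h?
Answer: -5843235510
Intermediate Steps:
O(h) = 603 + 2*h (O(h) = (603 + h) + h = 603 + 2*h)
(O(-1456) + z(-494))*(2214574 - 153468) = ((603 + 2*(-1456)) - 526)*(2214574 - 153468) = ((603 - 2912) - 526)*2061106 = (-2309 - 526)*2061106 = -2835*2061106 = -5843235510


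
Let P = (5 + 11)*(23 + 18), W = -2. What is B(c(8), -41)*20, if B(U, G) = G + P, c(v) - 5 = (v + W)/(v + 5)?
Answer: 12300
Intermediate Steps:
P = 656 (P = 16*41 = 656)
c(v) = 5 + (-2 + v)/(5 + v) (c(v) = 5 + (v - 2)/(v + 5) = 5 + (-2 + v)/(5 + v))
B(U, G) = 656 + G (B(U, G) = G + 656 = 656 + G)
B(c(8), -41)*20 = (656 - 41)*20 = 615*20 = 12300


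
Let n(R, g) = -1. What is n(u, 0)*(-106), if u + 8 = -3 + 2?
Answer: 106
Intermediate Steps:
u = -9 (u = -8 + (-3 + 2) = -8 - 1 = -9)
n(u, 0)*(-106) = -1*(-106) = 106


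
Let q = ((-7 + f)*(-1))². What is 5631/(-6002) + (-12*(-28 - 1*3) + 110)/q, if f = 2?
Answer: 2752189/150050 ≈ 18.342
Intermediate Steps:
q = 25 (q = ((-7 + 2)*(-1))² = (-5*(-1))² = 5² = 25)
5631/(-6002) + (-12*(-28 - 1*3) + 110)/q = 5631/(-6002) + (-12*(-28 - 1*3) + 110)/25 = 5631*(-1/6002) + (-12*(-28 - 3) + 110)*(1/25) = -5631/6002 + (-12*(-31) + 110)*(1/25) = -5631/6002 + (372 + 110)*(1/25) = -5631/6002 + 482*(1/25) = -5631/6002 + 482/25 = 2752189/150050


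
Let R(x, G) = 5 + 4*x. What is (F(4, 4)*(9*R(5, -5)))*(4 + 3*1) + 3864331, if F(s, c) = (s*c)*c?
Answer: 3965131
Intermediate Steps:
F(s, c) = s*c**2 (F(s, c) = (c*s)*c = s*c**2)
(F(4, 4)*(9*R(5, -5)))*(4 + 3*1) + 3864331 = ((4*4**2)*(9*(5 + 4*5)))*(4 + 3*1) + 3864331 = ((4*16)*(9*(5 + 20)))*(4 + 3) + 3864331 = (64*(9*25))*7 + 3864331 = (64*225)*7 + 3864331 = 14400*7 + 3864331 = 100800 + 3864331 = 3965131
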